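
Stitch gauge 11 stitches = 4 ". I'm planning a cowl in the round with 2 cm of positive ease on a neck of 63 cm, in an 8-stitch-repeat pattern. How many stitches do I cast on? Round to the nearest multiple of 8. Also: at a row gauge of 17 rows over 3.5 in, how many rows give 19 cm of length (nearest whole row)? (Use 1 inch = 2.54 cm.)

Cast on 72 stitches; work 36 rows.

Finished = 63 + 2 = 65 cm.
65 cm × 1/2.54 = 25.59 inches.
11/4 = 2.75 sts per in; 25.59 × 2.75 = 70.37 sts.
Nearest multiple of 8 → 72.
19 cm = 7.48 inches; × 4.857 = 36.33 → 36 rows.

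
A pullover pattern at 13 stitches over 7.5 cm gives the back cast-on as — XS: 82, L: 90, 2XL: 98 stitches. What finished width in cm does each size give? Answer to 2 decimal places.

XS 47.31 cm; L 51.92 cm; 2XL 56.54 cm.

13/7.5 = 1.733 sts per cm.
XS: 82 / 1.733 = 47.308 → 47.31 cm.
L: 90 / 1.733 = 51.923 → 51.92 cm.
2XL: 98 / 1.733 = 56.538 → 56.54 cm.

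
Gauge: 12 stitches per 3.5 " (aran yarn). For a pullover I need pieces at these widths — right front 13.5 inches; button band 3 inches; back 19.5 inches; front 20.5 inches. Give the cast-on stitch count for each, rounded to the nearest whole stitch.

Rate = 12/3.5 = 3.429 sts per in.
right front: 13.5 × 3.429 = 46.29 → 46.
button band: 3 × 3.429 = 10.29 → 10.
back: 19.5 × 3.429 = 66.86 → 67.
front: 20.5 × 3.429 = 70.29 → 70.

right front 46; button band 10; back 67; front 70.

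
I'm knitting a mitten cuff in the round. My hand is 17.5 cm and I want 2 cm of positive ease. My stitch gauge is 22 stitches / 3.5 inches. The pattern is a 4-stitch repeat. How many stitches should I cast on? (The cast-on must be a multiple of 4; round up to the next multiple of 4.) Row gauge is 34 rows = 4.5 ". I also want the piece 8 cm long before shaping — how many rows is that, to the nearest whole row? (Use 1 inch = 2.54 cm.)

Finished = 17.5 + 2 = 19.5 cm.
19.5 cm × 1/2.54 = 7.68 inches.
22/3.5 = 6.286 sts per in; 7.68 × 6.286 = 48.26 sts.
Next multiple of 4 → 52.
8 cm = 3.15 inches; × 7.556 = 23.80 → 24 rows.

Cast on 52 stitches; work 24 rows.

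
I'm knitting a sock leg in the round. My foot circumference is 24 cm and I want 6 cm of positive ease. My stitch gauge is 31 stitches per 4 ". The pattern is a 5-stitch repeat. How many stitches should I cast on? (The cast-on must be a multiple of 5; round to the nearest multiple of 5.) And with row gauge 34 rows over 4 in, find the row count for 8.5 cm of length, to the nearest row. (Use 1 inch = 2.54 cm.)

Cast on 90 stitches; work 28 rows.

Finished = 24 + 6 = 30 cm.
30 cm × 1/2.54 = 11.81 inches.
31/4 = 7.75 sts per in; 11.81 × 7.75 = 91.54 sts.
Nearest multiple of 5 → 90.
8.5 cm = 3.35 inches; × 8.5 = 28.44 → 28 rows.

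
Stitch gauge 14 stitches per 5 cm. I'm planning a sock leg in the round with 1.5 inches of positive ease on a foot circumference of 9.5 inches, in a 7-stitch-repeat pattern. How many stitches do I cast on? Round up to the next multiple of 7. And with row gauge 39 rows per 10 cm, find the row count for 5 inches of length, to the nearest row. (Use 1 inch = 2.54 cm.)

Cast on 84 stitches; work 50 rows.

Finished = 9.5 + 1.5 = 11 inches.
11 inches × 2.54 = 27.94 cm.
14/5 = 2.8 sts per cm; 27.94 × 2.8 = 78.23 sts.
Next multiple of 7 → 84.
5 inches = 12.70 cm; × 3.9 = 49.53 → 50 rows.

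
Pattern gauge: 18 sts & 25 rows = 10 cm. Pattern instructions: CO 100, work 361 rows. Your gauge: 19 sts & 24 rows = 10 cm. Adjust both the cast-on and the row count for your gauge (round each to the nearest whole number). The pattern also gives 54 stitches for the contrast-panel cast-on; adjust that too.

Stitches: 100 × 19/18 = 105.56 → 106.
Rows: 361 × 24/25 = 346.56 → 347.
contrast-panel cast-on: 54 × 19/18 = 57.00 → 57.

Cast on 106 stitches; work 347 rows; contrast-panel cast-on 57 stitches.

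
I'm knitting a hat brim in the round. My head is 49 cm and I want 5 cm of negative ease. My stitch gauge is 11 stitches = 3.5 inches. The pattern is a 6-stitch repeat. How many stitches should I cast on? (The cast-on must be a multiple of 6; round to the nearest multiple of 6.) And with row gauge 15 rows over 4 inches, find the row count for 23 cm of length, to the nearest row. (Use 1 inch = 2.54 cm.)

Finished = 49 − 5 = 44 cm.
44 cm × 1/2.54 = 17.32 inches.
11/3.5 = 3.143 sts per in; 17.32 × 3.143 = 54.44 sts.
Nearest multiple of 6 → 54.
23 cm = 9.06 inches; × 3.75 = 33.96 → 34 rows.

Cast on 54 stitches; work 34 rows.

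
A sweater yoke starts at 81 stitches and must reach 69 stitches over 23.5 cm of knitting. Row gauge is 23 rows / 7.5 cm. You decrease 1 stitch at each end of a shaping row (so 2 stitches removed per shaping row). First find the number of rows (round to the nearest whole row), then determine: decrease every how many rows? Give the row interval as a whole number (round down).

Rows = 23.5 × 3.067 = 72.1 → 72 rows.
Stitches to remove: 12 → 6 shaping rows (at 2 st each).
72 / 6 = 12.00 → every 12 rows.

Decrease every 12th row.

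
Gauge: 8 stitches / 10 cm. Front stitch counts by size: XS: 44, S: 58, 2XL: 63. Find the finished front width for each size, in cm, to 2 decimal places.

8/10 = 0.8 sts per cm.
XS: 44 / 0.8 = 55.000 → 55.00 cm.
S: 58 / 0.8 = 72.500 → 72.50 cm.
2XL: 63 / 0.8 = 78.750 → 78.75 cm.

XS 55.00 cm; S 72.50 cm; 2XL 78.75 cm.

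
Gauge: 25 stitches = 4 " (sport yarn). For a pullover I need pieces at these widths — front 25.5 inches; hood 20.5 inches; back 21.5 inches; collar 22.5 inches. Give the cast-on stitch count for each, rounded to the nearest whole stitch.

Rate = 25/4 = 6.25 sts per in.
front: 25.5 × 6.25 = 159.38 → 159.
hood: 20.5 × 6.25 = 128.12 → 128.
back: 21.5 × 6.25 = 134.38 → 134.
collar: 22.5 × 6.25 = 140.62 → 141.

front 159; hood 128; back 134; collar 141.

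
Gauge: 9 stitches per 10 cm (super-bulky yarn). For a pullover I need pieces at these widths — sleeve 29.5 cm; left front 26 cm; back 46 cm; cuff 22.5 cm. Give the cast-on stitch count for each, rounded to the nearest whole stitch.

Rate = 9/10 = 0.9 sts per cm.
sleeve: 29.5 × 0.9 = 26.55 → 27.
left front: 26 × 0.9 = 23.40 → 23.
back: 46 × 0.9 = 41.40 → 41.
cuff: 22.5 × 0.9 = 20.25 → 20.

sleeve 27; left front 23; back 41; cuff 20.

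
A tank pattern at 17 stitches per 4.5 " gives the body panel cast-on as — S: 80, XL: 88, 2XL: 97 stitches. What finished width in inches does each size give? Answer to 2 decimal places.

S 21.18 inches; XL 23.29 inches; 2XL 25.68 inches.

17/4.5 = 3.778 sts per in.
S: 80 / 3.778 = 21.176 → 21.18 in.
XL: 88 / 3.778 = 23.294 → 23.29 in.
2XL: 97 / 3.778 = 25.676 → 25.68 in.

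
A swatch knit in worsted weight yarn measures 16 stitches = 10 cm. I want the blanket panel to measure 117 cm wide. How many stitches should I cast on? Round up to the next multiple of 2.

16 stitches / 10 cm = 1.6 stitches per cm.
117 × 1.6 = 187.20 stitches.
Round up multiple of 2 → 188.

CO 188 sts.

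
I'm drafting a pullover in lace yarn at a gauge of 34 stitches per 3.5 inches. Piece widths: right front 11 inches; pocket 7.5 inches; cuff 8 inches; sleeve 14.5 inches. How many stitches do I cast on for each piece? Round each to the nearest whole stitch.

right front 107; pocket 73; cuff 78; sleeve 141.

Rate = 34/3.5 = 9.714 sts per in.
right front: 11 × 9.714 = 106.86 → 107.
pocket: 7.5 × 9.714 = 72.86 → 73.
cuff: 8 × 9.714 = 77.71 → 78.
sleeve: 14.5 × 9.714 = 140.86 → 141.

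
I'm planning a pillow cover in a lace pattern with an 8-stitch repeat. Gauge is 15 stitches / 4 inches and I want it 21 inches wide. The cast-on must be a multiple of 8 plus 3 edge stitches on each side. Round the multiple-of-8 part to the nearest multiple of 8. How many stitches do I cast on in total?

Cast on 78 stitches.

15 / 4 = 3.75 sts per inch.
21 × 3.75 = 78.75 sts.
Less 6 edge sts → 72.75 for the repeat.
Nearest multiple of 8: 72.
Add back 6 edge sts → 78.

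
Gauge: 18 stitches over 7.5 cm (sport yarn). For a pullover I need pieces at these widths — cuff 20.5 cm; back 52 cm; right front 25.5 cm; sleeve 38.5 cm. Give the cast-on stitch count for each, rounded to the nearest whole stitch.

Rate = 18/7.5 = 2.4 sts per cm.
cuff: 20.5 × 2.4 = 49.20 → 49.
back: 52 × 2.4 = 124.80 → 125.
right front: 25.5 × 2.4 = 61.20 → 61.
sleeve: 38.5 × 2.4 = 92.40 → 92.

cuff 49; back 125; right front 61; sleeve 92.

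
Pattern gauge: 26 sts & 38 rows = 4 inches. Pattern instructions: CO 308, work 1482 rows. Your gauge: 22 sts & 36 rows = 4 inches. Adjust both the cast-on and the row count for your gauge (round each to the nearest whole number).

Cast on 261 stitches; work 1404 rows.

Stitches: 308 × 22/26 = 260.62 → 261.
Rows: 1482 × 36/38 = 1404.00 → 1404.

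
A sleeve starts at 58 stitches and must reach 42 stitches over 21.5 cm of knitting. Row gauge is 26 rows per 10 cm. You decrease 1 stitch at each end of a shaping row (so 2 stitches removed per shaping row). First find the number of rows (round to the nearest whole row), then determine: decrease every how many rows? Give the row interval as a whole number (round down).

Decrease every 7th row.

Rows = 21.5 × 2.6 = 55.9 → 56 rows.
Stitches to remove: 16 → 8 shaping rows (at 2 st each).
56 / 8 = 7.00 → every 7 rows.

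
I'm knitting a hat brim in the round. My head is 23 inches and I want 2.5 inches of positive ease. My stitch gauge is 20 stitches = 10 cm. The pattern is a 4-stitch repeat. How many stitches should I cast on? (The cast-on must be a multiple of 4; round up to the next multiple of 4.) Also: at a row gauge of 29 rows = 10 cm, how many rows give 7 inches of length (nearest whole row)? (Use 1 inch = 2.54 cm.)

Cast on 132 stitches; work 52 rows.

Finished = 23 + 2.5 = 25.5 inches.
25.5 inches × 2.54 = 64.77 cm.
20/10 = 2 sts per cm; 64.77 × 2 = 129.54 sts.
Next multiple of 4 → 132.
7 inches = 17.78 cm; × 2.9 = 51.56 → 52 rows.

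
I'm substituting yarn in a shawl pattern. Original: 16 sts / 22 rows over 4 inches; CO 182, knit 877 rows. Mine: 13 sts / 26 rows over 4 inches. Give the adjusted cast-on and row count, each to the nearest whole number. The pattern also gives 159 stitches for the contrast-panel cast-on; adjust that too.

Cast on 148 stitches; work 1036 rows; contrast-panel cast-on 129 stitches.

Stitches: 182 × 13/16 = 147.88 → 148.
Rows: 877 × 26/22 = 1036.45 → 1036.
contrast-panel cast-on: 159 × 13/16 = 129.19 → 129.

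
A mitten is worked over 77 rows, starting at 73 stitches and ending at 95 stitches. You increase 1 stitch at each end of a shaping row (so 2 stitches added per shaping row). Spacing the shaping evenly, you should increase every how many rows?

Increase every 7th row.

Stitches to add: |95 − 73| = 22.
Shaping rows needed: 22 / 2 = 11.
77 rows / 11 = every 7 rows.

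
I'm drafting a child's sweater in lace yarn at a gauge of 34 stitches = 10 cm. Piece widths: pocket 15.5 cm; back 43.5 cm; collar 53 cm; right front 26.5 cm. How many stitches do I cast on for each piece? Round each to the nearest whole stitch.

Rate = 34/10 = 3.4 sts per cm.
pocket: 15.5 × 3.4 = 52.70 → 53.
back: 43.5 × 3.4 = 147.90 → 148.
collar: 53 × 3.4 = 180.20 → 180.
right front: 26.5 × 3.4 = 90.10 → 90.

pocket 53; back 148; collar 180; right front 90.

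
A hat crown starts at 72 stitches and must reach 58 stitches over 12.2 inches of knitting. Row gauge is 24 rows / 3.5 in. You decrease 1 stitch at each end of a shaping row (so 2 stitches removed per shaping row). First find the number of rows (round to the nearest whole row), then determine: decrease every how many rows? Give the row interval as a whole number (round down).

Rows = 12.2 × 6.857 = 83.7 → 84 rows.
Stitches to remove: 14 → 7 shaping rows (at 2 st each).
84 / 7 = 12.00 → every 12 rows.

Decrease every 12th row.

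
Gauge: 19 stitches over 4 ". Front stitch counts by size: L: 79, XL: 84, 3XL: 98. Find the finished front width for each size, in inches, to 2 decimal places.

19/4 = 4.75 sts per in.
L: 79 / 4.75 = 16.632 → 16.63 in.
XL: 84 / 4.75 = 17.684 → 17.68 in.
3XL: 98 / 4.75 = 20.632 → 20.63 in.

L 16.63 inches; XL 17.68 inches; 3XL 20.63 inches.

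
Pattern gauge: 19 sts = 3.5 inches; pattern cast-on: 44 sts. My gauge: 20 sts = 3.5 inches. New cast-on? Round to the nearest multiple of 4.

CO 48 sts.

Scale factor = 20 / 19 = 1.053.
44 × 20 / 19 = 46.32 sts.
→ 48 sts.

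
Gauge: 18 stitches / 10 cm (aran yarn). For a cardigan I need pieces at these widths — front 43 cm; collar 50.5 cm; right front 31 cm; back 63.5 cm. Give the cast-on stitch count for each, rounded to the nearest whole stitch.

front 77; collar 91; right front 56; back 114.

Rate = 18/10 = 1.8 sts per cm.
front: 43 × 1.8 = 77.40 → 77.
collar: 50.5 × 1.8 = 90.90 → 91.
right front: 31 × 1.8 = 55.80 → 56.
back: 63.5 × 1.8 = 114.30 → 114.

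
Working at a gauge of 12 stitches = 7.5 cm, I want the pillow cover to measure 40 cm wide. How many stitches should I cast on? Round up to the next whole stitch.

12 stitches / 7.5 cm = 1.6 stitches per cm.
40 × 1.6 = 64.00 stitches.

64 stitches.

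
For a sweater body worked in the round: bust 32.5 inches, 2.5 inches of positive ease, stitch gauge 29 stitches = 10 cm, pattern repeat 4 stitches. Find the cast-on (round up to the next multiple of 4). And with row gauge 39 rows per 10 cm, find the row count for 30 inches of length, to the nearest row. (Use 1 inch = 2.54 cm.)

Finished = 32.5 + 2.5 = 35 inches.
35 inches × 2.54 = 88.90 cm.
29/10 = 2.9 sts per cm; 88.90 × 2.9 = 257.81 sts.
Next multiple of 4 → 260.
30 inches = 76.20 cm; × 3.9 = 297.18 → 297 rows.

Cast on 260 stitches; work 297 rows.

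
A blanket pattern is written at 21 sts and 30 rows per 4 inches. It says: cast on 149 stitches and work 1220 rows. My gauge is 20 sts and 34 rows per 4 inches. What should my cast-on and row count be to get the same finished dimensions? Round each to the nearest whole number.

Stitches: 149 × 20/21 = 141.90 → 142.
Rows: 1220 × 34/30 = 1382.67 → 1383.

Cast on 142 stitches; work 1383 rows.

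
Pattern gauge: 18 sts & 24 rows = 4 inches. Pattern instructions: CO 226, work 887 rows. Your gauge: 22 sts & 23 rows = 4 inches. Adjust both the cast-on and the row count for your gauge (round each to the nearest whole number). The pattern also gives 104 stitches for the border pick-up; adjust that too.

Cast on 276 stitches; work 850 rows; border pick-up 127 stitches.

Stitches: 226 × 22/18 = 276.22 → 276.
Rows: 887 × 23/24 = 850.04 → 850.
border pick-up: 104 × 22/18 = 127.11 → 127.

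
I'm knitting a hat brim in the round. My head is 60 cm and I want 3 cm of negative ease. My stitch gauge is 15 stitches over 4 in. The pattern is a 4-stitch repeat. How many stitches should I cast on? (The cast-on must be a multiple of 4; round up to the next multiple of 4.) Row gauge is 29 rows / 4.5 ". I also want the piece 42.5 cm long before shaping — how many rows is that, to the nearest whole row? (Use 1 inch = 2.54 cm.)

Cast on 88 stitches; work 108 rows.

Finished = 60 − 3 = 57 cm.
57 cm × 1/2.54 = 22.44 inches.
15/4 = 3.75 sts per in; 22.44 × 3.75 = 84.15 sts.
Next multiple of 4 → 88.
42.5 cm = 16.73 inches; × 6.444 = 107.83 → 108 rows.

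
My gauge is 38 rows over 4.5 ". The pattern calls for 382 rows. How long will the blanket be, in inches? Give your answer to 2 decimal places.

45.24 inches.

38 rows / 4.5 inch = 8.444 rows per inch.
382 / 8.444 = 45.237 inches.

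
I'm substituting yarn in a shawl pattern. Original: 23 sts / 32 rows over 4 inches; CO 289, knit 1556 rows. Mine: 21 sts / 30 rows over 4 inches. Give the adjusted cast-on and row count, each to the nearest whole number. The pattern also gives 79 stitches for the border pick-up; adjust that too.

Cast on 264 stitches; work 1459 rows; border pick-up 72 stitches.

Stitches: 289 × 21/23 = 263.87 → 264.
Rows: 1556 × 30/32 = 1458.75 → 1459.
border pick-up: 79 × 21/23 = 72.13 → 72.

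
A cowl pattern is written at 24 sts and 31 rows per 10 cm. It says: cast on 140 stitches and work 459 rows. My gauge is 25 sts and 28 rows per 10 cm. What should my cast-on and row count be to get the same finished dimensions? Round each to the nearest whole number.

Cast on 146 stitches; work 415 rows.

Stitches: 140 × 25/24 = 145.83 → 146.
Rows: 459 × 28/31 = 414.58 → 415.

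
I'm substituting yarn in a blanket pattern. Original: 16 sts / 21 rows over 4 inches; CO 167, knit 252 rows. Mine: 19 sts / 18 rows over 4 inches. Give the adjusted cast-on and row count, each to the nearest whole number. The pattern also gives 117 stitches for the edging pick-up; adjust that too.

Cast on 198 stitches; work 216 rows; edging pick-up 139 stitches.

Stitches: 167 × 19/16 = 198.31 → 198.
Rows: 252 × 18/21 = 216.00 → 216.
edging pick-up: 117 × 19/16 = 138.94 → 139.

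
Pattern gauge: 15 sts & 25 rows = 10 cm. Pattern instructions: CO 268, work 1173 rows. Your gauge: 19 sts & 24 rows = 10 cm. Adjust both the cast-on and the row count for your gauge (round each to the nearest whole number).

Cast on 339 stitches; work 1126 rows.

Stitches: 268 × 19/15 = 339.47 → 339.
Rows: 1173 × 24/25 = 1126.08 → 1126.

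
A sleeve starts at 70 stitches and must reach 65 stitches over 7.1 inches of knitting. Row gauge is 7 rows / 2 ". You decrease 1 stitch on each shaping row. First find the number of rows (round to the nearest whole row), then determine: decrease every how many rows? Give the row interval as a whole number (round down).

Rows = 7.1 × 3.5 = 24.8 → 25 rows.
Stitches to remove: 5 → 5 shaping rows (at 1 st each).
25 / 5 = 5.00 → every 5 rows.

Decrease every 5th row.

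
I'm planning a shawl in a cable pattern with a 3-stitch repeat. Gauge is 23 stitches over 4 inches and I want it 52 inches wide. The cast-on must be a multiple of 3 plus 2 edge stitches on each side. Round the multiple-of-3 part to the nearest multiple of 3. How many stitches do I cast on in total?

Cast on 298 stitches.

23 / 4 = 5.75 sts per inch.
52 × 5.75 = 299.00 sts.
Less 4 edge sts → 295.00 for the repeat.
Nearest multiple of 3: 294.
Add back 4 edge sts → 298.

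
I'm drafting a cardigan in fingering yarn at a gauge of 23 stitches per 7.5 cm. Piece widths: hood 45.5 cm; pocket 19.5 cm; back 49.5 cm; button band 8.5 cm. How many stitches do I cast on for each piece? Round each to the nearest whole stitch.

Rate = 23/7.5 = 3.067 sts per cm.
hood: 45.5 × 3.067 = 139.53 → 140.
pocket: 19.5 × 3.067 = 59.80 → 60.
back: 49.5 × 3.067 = 151.80 → 152.
button band: 8.5 × 3.067 = 26.07 → 26.

hood 140; pocket 60; back 152; button band 26.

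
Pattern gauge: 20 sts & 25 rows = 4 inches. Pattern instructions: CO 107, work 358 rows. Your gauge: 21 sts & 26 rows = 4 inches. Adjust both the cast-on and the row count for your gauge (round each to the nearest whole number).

Cast on 112 stitches; work 372 rows.

Stitches: 107 × 21/20 = 112.35 → 112.
Rows: 358 × 26/25 = 372.32 → 372.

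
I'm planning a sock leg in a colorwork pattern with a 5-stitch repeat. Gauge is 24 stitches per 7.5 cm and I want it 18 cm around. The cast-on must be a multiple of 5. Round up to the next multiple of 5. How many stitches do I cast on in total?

CO 60 sts.

24 / 7.5 = 3.2 sts per cm.
18 × 3.2 = 57.60 sts.
Next multiple of 5: 60.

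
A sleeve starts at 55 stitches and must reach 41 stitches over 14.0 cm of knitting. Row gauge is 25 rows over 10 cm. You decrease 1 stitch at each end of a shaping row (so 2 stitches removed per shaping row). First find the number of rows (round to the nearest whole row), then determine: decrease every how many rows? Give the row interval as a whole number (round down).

Rows = 14.0 × 2.5 = 35.0 → 35 rows.
Stitches to remove: 14 → 7 shaping rows (at 2 st each).
35 / 7 = 5.00 → every 5 rows.

Decrease every 5th row.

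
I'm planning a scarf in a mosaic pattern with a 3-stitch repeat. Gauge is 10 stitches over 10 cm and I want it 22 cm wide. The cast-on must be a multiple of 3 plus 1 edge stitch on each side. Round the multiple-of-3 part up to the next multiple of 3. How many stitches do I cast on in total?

23 stitches.

10 / 10 = 1 sts per cm.
22 × 1 = 22.00 sts.
Less 2 edge sts → 20.00 for the repeat.
Next multiple of 3: 21.
Add back 2 edge sts → 23.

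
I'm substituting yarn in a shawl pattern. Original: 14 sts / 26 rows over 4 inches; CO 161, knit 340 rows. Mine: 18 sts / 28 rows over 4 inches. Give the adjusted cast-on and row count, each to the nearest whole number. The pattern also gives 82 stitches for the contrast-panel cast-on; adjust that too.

Stitches: 161 × 18/14 = 207.00 → 207.
Rows: 340 × 28/26 = 366.15 → 366.
contrast-panel cast-on: 82 × 18/14 = 105.43 → 105.

Cast on 207 stitches; work 366 rows; contrast-panel cast-on 105 stitches.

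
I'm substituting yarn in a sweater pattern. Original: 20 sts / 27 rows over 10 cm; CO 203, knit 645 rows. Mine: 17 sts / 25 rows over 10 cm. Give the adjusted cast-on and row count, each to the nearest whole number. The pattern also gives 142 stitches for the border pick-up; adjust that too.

Cast on 173 stitches; work 597 rows; border pick-up 121 stitches.

Stitches: 203 × 17/20 = 172.55 → 173.
Rows: 645 × 25/27 = 597.22 → 597.
border pick-up: 142 × 17/20 = 120.70 → 121.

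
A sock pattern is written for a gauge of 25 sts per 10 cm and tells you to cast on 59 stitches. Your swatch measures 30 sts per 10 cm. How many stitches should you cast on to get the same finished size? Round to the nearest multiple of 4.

Scale factor = 30 / 25 = 1.200.
59 × 30 / 25 = 70.80 sts.
→ 72 sts.

CO 72 sts.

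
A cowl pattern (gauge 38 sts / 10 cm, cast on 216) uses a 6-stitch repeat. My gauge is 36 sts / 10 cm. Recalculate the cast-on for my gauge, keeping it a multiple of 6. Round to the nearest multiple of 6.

Cast on 204 stitches.

216 × 36 / 38 = 204.63.
Nearest multiple of 6: 204.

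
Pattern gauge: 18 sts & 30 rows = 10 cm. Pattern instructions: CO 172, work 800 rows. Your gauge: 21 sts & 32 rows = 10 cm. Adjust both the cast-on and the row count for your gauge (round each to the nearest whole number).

Stitches: 172 × 21/18 = 200.67 → 201.
Rows: 800 × 32/30 = 853.33 → 853.

Cast on 201 stitches; work 853 rows.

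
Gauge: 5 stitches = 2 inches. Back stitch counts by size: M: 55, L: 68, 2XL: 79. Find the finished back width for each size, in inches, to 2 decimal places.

M 22.00 inches; L 27.20 inches; 2XL 31.60 inches.

5/2 = 2.5 sts per in.
M: 55 / 2.5 = 22.000 → 22.00 in.
L: 68 / 2.5 = 27.200 → 27.20 in.
2XL: 79 / 2.5 = 31.600 → 31.60 in.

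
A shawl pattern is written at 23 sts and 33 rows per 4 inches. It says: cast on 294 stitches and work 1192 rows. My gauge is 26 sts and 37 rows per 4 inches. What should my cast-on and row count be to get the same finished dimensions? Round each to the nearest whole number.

Stitches: 294 × 26/23 = 332.35 → 332.
Rows: 1192 × 37/33 = 1336.48 → 1336.

Cast on 332 stitches; work 1336 rows.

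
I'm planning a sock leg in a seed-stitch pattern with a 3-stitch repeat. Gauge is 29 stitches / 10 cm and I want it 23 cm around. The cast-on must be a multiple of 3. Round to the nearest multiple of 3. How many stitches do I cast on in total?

29 / 10 = 2.9 sts per cm.
23 × 2.9 = 66.70 sts.
Nearest multiple of 3: 66.

66 stitches.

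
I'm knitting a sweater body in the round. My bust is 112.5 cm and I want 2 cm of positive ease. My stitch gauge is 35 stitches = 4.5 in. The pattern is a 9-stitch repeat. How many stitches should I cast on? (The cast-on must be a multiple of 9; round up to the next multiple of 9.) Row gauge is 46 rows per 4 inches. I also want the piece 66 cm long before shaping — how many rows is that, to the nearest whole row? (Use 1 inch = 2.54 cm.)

Cast on 351 stitches; work 299 rows.

Finished = 112.5 + 2 = 114.5 cm.
114.5 cm × 1/2.54 = 45.08 inches.
35/4.5 = 7.778 sts per in; 45.08 × 7.778 = 350.61 sts.
Next multiple of 9 → 351.
66 cm = 25.98 inches; × 11.5 = 298.82 → 299 rows.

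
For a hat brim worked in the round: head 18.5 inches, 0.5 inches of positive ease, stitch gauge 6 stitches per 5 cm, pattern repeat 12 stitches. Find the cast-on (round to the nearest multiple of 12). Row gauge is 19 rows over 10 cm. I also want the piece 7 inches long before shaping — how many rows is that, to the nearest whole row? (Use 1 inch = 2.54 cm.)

Cast on 60 stitches; work 34 rows.

Finished = 18.5 + 0.5 = 19 inches.
19 inches × 2.54 = 48.26 cm.
6/5 = 1.2 sts per cm; 48.26 × 1.2 = 57.91 sts.
Nearest multiple of 12 → 60.
7 inches = 17.78 cm; × 1.9 = 33.78 → 34 rows.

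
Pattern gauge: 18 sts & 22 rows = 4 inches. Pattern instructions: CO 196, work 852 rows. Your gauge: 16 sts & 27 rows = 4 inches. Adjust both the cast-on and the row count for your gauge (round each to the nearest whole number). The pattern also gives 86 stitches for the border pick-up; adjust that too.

Cast on 174 stitches; work 1046 rows; border pick-up 76 stitches.

Stitches: 196 × 16/18 = 174.22 → 174.
Rows: 852 × 27/22 = 1045.64 → 1046.
border pick-up: 86 × 16/18 = 76.44 → 76.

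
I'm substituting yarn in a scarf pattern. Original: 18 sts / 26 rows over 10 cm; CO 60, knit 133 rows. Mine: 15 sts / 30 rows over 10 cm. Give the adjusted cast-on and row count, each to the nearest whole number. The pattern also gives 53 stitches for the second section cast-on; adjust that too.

Cast on 50 stitches; work 153 rows; second section cast-on 44 stitches.

Stitches: 60 × 15/18 = 50.00 → 50.
Rows: 133 × 30/26 = 153.46 → 153.
second section cast-on: 53 × 15/18 = 44.17 → 44.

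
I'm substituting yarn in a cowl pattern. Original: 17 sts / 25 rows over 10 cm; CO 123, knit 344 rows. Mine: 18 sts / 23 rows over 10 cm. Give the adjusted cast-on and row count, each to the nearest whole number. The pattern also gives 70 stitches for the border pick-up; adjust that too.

Stitches: 123 × 18/17 = 130.24 → 130.
Rows: 344 × 23/25 = 316.48 → 316.
border pick-up: 70 × 18/17 = 74.12 → 74.

Cast on 130 stitches; work 316 rows; border pick-up 74 stitches.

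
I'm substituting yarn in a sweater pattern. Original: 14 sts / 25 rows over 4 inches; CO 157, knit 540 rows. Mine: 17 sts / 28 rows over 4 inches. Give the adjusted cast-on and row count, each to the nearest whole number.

Cast on 191 stitches; work 605 rows.

Stitches: 157 × 17/14 = 190.64 → 191.
Rows: 540 × 28/25 = 604.80 → 605.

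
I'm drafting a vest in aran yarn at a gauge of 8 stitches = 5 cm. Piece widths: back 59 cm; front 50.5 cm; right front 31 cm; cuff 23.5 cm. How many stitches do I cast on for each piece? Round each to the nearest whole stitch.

Rate = 8/5 = 1.6 sts per cm.
back: 59 × 1.6 = 94.40 → 94.
front: 50.5 × 1.6 = 80.80 → 81.
right front: 31 × 1.6 = 49.60 → 50.
cuff: 23.5 × 1.6 = 37.60 → 38.

back 94; front 81; right front 50; cuff 38.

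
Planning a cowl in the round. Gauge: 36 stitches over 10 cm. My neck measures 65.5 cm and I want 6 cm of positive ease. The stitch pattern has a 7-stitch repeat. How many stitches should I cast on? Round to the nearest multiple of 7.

Finished = 65.5 + 6 = 71.5 cm.
36 / 10 = 3.6 sts/cm.
71.5 × 3.6 = 257.40 sts.
Nearest multiple of 7: 259.

Cast on 259 stitches.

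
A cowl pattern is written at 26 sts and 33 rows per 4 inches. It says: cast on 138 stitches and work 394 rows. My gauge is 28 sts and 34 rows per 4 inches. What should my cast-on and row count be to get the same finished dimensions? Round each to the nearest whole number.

Cast on 149 stitches; work 406 rows.

Stitches: 138 × 28/26 = 148.62 → 149.
Rows: 394 × 34/33 = 405.94 → 406.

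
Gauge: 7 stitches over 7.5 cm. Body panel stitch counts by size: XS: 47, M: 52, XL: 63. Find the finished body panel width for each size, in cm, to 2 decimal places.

XS 50.36 cm; M 55.71 cm; XL 67.50 cm.

7/7.5 = 0.933 sts per cm.
XS: 47 / 0.933 = 50.357 → 50.36 cm.
M: 52 / 0.933 = 55.714 → 55.71 cm.
XL: 63 / 0.933 = 67.500 → 67.50 cm.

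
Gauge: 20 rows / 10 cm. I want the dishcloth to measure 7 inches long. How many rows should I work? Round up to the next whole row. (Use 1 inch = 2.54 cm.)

Knit 36 rows.

7 in = 17.78 cm.
20 rows / 10 cm = 2 rows per cm.
17.78 × 2 = 35.56 rows.
Round up → 36.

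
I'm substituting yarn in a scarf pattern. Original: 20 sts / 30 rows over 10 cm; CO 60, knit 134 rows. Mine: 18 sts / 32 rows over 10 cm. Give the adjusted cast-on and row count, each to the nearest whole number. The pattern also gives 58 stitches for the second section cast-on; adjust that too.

Stitches: 60 × 18/20 = 54.00 → 54.
Rows: 134 × 32/30 = 142.93 → 143.
second section cast-on: 58 × 18/20 = 52.20 → 52.

Cast on 54 stitches; work 143 rows; second section cast-on 52 stitches.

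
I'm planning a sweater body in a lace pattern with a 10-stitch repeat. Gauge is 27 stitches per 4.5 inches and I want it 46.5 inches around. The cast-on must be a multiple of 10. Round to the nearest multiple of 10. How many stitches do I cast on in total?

Cast on 280 stitches.

27 / 4.5 = 6 sts per inch.
46.5 × 6 = 279.00 sts.
Nearest multiple of 10: 280.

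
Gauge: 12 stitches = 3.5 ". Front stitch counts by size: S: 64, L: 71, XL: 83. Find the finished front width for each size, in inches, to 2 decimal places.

12/3.5 = 3.429 sts per in.
S: 64 / 3.429 = 18.667 → 18.67 in.
L: 71 / 3.429 = 20.708 → 20.71 in.
XL: 83 / 3.429 = 24.208 → 24.21 in.

S 18.67 inches; L 20.71 inches; XL 24.21 inches.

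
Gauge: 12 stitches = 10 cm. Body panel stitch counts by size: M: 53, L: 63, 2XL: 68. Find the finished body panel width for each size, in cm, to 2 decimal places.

12/10 = 1.2 sts per cm.
M: 53 / 1.2 = 44.167 → 44.17 cm.
L: 63 / 1.2 = 52.500 → 52.50 cm.
2XL: 68 / 1.2 = 56.667 → 56.67 cm.

M 44.17 cm; L 52.50 cm; 2XL 56.67 cm.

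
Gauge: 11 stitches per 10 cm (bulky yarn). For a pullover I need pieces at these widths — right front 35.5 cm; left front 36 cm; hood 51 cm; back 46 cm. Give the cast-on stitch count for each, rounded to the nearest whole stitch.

right front 39; left front 40; hood 56; back 51.

Rate = 11/10 = 1.1 sts per cm.
right front: 35.5 × 1.1 = 39.05 → 39.
left front: 36 × 1.1 = 39.60 → 40.
hood: 51 × 1.1 = 56.10 → 56.
back: 46 × 1.1 = 50.60 → 51.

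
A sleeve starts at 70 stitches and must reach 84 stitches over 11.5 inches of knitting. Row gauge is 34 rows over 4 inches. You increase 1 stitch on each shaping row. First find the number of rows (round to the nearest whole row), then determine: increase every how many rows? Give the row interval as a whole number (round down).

Rows = 11.5 × 8.5 = 97.8 → 98 rows.
Stitches to add: 14 → 14 shaping rows (at 1 st each).
98 / 14 = 7.00 → every 7 rows.

Increase every 7th row.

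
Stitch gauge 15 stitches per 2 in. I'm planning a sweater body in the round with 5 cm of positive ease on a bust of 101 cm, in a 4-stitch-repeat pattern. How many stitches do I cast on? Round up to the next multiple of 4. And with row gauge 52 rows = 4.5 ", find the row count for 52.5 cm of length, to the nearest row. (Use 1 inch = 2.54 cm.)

Finished = 101 + 5 = 106 cm.
106 cm × 1/2.54 = 41.73 inches.
15/2 = 7.5 sts per in; 41.73 × 7.5 = 312.99 sts.
Next multiple of 4 → 316.
52.5 cm = 20.67 inches; × 11.556 = 238.85 → 239 rows.

Cast on 316 stitches; work 239 rows.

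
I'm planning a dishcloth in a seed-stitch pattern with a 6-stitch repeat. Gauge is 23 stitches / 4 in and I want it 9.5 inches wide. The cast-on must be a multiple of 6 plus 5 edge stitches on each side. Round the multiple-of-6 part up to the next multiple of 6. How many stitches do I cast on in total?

23 / 4 = 5.75 sts per inch.
9.5 × 5.75 = 54.62 sts.
Less 10 edge sts → 44.62 for the repeat.
Next multiple of 6: 48.
Add back 10 edge sts → 58.

58 stitches.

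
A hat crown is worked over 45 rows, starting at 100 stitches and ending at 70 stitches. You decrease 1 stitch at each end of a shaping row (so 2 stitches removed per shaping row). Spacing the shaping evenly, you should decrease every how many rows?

Decrease every 3rd row.

Stitches to remove: |70 − 100| = 30.
Shaping rows needed: 30 / 2 = 15.
45 rows / 15 = every 3 rows.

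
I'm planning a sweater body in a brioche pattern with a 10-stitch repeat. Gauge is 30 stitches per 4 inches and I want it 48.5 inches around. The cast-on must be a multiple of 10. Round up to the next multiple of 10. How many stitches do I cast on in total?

30 / 4 = 7.5 sts per inch.
48.5 × 7.5 = 363.75 sts.
Next multiple of 10: 370.

Cast on 370 stitches.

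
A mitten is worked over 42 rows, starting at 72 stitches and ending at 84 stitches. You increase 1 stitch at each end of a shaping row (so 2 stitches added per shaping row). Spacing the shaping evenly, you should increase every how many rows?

Increase every 7th row.

Stitches to add: |84 − 72| = 12.
Shaping rows needed: 12 / 2 = 6.
42 rows / 6 = every 7 rows.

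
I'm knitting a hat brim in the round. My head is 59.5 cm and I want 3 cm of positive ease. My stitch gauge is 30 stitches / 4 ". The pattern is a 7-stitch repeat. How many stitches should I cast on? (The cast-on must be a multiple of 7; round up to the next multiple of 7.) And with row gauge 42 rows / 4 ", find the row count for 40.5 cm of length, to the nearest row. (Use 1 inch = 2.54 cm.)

Finished = 59.5 + 3 = 62.5 cm.
62.5 cm × 1/2.54 = 24.61 inches.
30/4 = 7.5 sts per in; 24.61 × 7.5 = 184.55 sts.
Next multiple of 7 → 189.
40.5 cm = 15.94 inches; × 10.5 = 167.42 → 167 rows.

Cast on 189 stitches; work 167 rows.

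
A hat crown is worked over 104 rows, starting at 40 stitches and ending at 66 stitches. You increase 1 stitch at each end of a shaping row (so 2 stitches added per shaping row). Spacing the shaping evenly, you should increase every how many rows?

Stitches to add: |66 − 40| = 26.
Shaping rows needed: 26 / 2 = 13.
104 rows / 13 = every 8 rows.

Increase every 8th row.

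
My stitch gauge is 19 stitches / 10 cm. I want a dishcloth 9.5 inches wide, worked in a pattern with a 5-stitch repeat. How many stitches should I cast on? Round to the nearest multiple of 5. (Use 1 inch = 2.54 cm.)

CO 45 sts.

9.5 in = 9.5 × 2.54 = 24.13 cm.
19 / 10 = 1.9 sts/cm.
24.13 × 1.9 = 45.85 sts.
→ 45.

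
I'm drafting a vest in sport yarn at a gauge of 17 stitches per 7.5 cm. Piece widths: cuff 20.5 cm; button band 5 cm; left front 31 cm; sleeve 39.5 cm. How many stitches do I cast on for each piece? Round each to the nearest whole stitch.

cuff 46; button band 11; left front 70; sleeve 90.

Rate = 17/7.5 = 2.267 sts per cm.
cuff: 20.5 × 2.267 = 46.47 → 46.
button band: 5 × 2.267 = 11.33 → 11.
left front: 31 × 2.267 = 70.27 → 70.
sleeve: 39.5 × 2.267 = 89.53 → 90.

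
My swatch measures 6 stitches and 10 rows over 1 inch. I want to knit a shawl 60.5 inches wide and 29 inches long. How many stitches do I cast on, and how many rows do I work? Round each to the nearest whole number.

Stitch gauge = 6/1 = 6 sts/in; 60.5 × 6 = 363.00 → 363 sts.
Row gauge = 10/1 = 10 rows/in; 29 × 10 = 290.00 → 290 rows.

Cast on 363 stitches and work 290 rows.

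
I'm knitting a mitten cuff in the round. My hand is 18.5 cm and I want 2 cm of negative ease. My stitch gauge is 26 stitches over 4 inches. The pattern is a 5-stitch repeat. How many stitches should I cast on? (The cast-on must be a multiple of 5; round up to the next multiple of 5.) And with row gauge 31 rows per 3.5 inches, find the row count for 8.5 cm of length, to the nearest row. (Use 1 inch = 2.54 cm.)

Finished = 18.5 − 2 = 16.5 cm.
16.5 cm × 1/2.54 = 6.50 inches.
26/4 = 6.5 sts per in; 6.50 × 6.5 = 42.22 sts.
Next multiple of 5 → 45.
8.5 cm = 3.35 inches; × 8.857 = 29.64 → 30 rows.

Cast on 45 stitches; work 30 rows.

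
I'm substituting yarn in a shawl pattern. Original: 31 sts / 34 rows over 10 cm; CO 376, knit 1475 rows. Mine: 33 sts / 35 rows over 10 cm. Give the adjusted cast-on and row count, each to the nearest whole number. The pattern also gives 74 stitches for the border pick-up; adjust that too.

Stitches: 376 × 33/31 = 400.26 → 400.
Rows: 1475 × 35/34 = 1518.38 → 1518.
border pick-up: 74 × 33/31 = 78.77 → 79.

Cast on 400 stitches; work 1518 rows; border pick-up 79 stitches.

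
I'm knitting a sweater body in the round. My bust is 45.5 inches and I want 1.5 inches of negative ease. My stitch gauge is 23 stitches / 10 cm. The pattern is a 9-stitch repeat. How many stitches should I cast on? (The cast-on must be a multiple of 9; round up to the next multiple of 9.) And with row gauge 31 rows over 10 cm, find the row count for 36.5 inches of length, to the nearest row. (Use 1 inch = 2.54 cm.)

Cast on 261 stitches; work 287 rows.

Finished = 45.5 − 1.5 = 44 inches.
44 inches × 2.54 = 111.76 cm.
23/10 = 2.3 sts per cm; 111.76 × 2.3 = 257.05 sts.
Next multiple of 9 → 261.
36.5 inches = 92.71 cm; × 3.1 = 287.40 → 287 rows.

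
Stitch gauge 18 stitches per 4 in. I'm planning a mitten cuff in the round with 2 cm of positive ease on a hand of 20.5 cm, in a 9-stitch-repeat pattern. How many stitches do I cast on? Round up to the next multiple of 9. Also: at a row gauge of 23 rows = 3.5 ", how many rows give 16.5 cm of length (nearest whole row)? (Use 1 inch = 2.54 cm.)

Cast on 45 stitches; work 43 rows.

Finished = 20.5 + 2 = 22.5 cm.
22.5 cm × 1/2.54 = 8.86 inches.
18/4 = 4.5 sts per in; 8.86 × 4.5 = 39.86 sts.
Next multiple of 9 → 45.
16.5 cm = 6.50 inches; × 6.571 = 42.69 → 43 rows.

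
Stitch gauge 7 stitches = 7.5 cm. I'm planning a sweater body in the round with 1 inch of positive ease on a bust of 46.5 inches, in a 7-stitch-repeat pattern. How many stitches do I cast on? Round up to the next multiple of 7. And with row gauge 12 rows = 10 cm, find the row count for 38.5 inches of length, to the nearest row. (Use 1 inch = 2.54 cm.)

Cast on 119 stitches; work 117 rows.

Finished = 46.5 + 1 = 47.5 inches.
47.5 inches × 2.54 = 120.65 cm.
7/7.5 = 0.933 sts per cm; 120.65 × 0.933 = 112.61 sts.
Next multiple of 7 → 119.
38.5 inches = 97.79 cm; × 1.2 = 117.35 → 117 rows.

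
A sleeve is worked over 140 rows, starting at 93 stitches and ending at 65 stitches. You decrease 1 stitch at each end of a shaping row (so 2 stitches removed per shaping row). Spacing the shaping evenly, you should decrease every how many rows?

Stitches to remove: |65 − 93| = 28.
Shaping rows needed: 28 / 2 = 14.
140 rows / 14 = every 10 rows.

Decrease every 10th row.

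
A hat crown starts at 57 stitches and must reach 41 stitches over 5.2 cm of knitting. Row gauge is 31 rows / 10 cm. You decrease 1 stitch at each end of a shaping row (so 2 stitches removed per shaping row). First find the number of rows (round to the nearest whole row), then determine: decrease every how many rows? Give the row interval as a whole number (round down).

Decrease every 2nd row.

Rows = 5.2 × 3.1 = 16.1 → 16 rows.
Stitches to remove: 16 → 8 shaping rows (at 2 st each).
16 / 8 = 2.00 → every 2 rows.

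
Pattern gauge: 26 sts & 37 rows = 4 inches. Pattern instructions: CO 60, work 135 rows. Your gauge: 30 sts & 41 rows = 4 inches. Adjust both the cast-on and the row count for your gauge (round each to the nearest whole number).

Stitches: 60 × 30/26 = 69.23 → 69.
Rows: 135 × 41/37 = 149.59 → 150.

Cast on 69 stitches; work 150 rows.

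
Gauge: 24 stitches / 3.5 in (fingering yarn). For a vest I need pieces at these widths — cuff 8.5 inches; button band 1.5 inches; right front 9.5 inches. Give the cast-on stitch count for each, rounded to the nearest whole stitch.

cuff 58; button band 10; right front 65.

Rate = 24/3.5 = 6.857 sts per in.
cuff: 8.5 × 6.857 = 58.29 → 58.
button band: 1.5 × 6.857 = 10.29 → 10.
right front: 9.5 × 6.857 = 65.14 → 65.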